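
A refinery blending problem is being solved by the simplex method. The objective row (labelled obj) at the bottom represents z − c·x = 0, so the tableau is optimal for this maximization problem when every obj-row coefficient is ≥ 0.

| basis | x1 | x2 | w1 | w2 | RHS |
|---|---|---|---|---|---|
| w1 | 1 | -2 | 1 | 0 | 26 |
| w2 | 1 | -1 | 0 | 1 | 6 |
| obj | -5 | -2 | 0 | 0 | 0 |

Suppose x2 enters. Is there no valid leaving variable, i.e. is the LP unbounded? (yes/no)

yes

Every constraint-row entry in column x2 is ≤ 0, so increasing x2 is unbounded.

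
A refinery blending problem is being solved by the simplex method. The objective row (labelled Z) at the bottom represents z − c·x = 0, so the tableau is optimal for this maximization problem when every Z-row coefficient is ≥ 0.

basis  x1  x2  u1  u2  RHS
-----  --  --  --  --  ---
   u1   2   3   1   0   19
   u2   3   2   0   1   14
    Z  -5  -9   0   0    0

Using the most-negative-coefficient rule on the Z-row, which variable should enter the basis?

x2

Negative Z-row entries: x1: -5, x2: -9.
The most negative is -9 in column x2, so x2 enters.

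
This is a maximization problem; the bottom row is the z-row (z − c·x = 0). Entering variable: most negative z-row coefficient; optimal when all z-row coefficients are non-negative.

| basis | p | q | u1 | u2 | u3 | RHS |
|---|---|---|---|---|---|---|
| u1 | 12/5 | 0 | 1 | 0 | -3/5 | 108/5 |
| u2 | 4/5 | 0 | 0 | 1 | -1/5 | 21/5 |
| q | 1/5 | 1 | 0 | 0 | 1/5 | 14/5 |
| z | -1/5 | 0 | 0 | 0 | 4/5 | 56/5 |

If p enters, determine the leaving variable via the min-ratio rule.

u2

Column p entries and ratios — u1: (108/5)/(12/5) = 9; u2: (21/5)/(4/5) = 21/4; q: (14/5)/(1/5) = 14.
Smallest ratio is 21/4 in the row of u2, so u2 leaves.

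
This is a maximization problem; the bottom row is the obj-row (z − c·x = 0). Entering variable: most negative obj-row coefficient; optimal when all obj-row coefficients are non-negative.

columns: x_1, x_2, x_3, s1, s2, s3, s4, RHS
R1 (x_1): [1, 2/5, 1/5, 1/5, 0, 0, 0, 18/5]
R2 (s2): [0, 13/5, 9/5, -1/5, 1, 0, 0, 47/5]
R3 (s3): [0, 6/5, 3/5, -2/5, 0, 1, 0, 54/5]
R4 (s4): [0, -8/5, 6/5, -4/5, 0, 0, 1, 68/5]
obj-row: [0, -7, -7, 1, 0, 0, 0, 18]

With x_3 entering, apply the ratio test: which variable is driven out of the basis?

Column x_3 entries and ratios — x_1: (18/5)/(1/5) = 18; s2: (47/5)/(9/5) = 47/9; s3: (54/5)/(3/5) = 18; s4: (68/5)/(6/5) = 34/3.
Smallest ratio is 47/9 in the row of s2, so s2 leaves.

s2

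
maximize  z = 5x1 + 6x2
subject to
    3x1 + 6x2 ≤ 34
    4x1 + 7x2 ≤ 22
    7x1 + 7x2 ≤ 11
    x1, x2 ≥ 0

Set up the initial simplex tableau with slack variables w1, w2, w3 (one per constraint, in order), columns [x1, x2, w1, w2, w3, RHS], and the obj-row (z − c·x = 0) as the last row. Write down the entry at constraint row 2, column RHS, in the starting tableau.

The RHS of constraint 2 is b_2 = 22.

22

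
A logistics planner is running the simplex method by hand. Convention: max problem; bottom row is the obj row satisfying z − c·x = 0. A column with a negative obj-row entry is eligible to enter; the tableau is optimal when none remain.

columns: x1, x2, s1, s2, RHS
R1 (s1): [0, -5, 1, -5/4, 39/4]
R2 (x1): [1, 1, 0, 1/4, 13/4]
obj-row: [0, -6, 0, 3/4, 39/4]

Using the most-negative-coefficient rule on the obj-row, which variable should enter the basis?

Negative obj-row entries: x2: -6.
The most negative is -6 in column x2, so x2 enters.

x2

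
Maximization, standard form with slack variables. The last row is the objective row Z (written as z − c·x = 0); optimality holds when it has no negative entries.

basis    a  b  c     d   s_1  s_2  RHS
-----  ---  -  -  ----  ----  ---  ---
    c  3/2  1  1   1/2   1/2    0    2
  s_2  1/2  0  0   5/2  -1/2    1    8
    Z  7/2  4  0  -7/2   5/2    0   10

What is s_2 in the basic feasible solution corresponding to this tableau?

8

s_2 is basic (row 2); its value is the RHS of that row, 8.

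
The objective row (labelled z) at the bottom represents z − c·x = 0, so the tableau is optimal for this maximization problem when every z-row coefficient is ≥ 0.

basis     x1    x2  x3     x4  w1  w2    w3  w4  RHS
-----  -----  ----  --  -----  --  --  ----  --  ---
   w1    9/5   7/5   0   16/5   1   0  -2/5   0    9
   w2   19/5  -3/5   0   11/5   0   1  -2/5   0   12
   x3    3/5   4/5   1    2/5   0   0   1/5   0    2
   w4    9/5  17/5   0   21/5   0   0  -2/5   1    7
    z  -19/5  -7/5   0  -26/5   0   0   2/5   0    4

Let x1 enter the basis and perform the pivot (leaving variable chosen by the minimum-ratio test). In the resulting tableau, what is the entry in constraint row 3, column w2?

Ratio test on column x1 — row 1: 9/(9/5) = 5; row 2: 12/(19/5) = 60/19; row 3: 2/(3/5) = 10/3; row 4: 7/(9/5) = 35/9. Minimum is 60/19 at row 2 (w2 leaves); pivot element 19/5.
Divide row 2 by 19/5; eliminate column x1 from the other rows.
Row 3 update in column w2: 0 − (3/5)·(5/19) = -3/19.

-3/19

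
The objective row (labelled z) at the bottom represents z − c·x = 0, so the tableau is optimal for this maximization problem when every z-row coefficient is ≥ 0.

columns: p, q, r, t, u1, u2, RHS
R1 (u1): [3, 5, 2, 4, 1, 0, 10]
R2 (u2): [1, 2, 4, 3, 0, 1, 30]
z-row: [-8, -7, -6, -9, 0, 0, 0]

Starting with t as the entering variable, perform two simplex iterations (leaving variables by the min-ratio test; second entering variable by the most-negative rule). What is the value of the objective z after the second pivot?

30

Ratio test on column t — row 1: 10/4 = 5/2; row 2: 30/3 = 10. Minimum is 5/2 at row 1 (u1 leaves); pivot element 4.
Pivot on row 1; the z-row RHS becomes 0 − (-9)·(5/2) = 45/2.
Next entering variable (most negative z-row entry -3/2): r.
Ratio test on column r — row 1: (5/2)/(1/2) = 5; row 2: (45/2)/(5/2) = 9. Minimum is 5 at row 1 (t leaves); pivot element 1/2.
After the second pivot the z-row RHS is 45/2 − (-3/2)·5 = 30.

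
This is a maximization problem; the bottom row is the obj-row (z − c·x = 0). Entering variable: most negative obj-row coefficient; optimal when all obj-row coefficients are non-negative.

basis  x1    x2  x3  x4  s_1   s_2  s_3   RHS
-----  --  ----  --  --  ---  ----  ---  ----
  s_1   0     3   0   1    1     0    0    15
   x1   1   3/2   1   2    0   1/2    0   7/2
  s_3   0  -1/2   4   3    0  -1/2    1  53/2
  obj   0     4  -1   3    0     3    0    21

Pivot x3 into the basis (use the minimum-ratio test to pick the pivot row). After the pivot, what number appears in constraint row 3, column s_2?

-5/2

Ratio test on column x3 — row 1: entry 0 ≤ 0; row 2: (7/2)/1 = 7/2; row 3: (53/2)/4 = 53/8. Minimum is 7/2 at row 2 (x1 leaves); pivot element 1.
Divide row 2 by 1; eliminate column x3 from the other rows.
Row 3 update in column s_2: -1/2 − 4·(1/2) = -5/2.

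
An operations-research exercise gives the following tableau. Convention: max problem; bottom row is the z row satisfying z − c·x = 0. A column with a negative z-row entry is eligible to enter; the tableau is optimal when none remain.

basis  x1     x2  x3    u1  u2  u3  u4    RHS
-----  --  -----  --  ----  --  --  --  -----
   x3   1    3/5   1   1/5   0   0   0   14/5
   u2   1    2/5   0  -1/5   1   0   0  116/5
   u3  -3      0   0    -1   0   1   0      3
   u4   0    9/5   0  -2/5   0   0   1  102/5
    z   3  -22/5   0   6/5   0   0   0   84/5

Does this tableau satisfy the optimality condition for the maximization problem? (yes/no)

no

The z-row has a negative entry -22/5 in column x2, so it is not optimal.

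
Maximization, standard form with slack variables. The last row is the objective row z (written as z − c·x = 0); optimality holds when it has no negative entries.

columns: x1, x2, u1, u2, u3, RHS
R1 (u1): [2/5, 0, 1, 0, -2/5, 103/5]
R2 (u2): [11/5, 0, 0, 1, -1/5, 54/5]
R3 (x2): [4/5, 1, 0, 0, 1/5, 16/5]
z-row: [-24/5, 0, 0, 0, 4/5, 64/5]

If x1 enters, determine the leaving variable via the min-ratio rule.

x2

Column x1 entries and ratios — u1: (103/5)/(2/5) = 103/2; u2: (54/5)/(11/5) = 54/11; x2: (16/5)/(4/5) = 4.
Smallest ratio is 4 in the row of x2, so x2 leaves.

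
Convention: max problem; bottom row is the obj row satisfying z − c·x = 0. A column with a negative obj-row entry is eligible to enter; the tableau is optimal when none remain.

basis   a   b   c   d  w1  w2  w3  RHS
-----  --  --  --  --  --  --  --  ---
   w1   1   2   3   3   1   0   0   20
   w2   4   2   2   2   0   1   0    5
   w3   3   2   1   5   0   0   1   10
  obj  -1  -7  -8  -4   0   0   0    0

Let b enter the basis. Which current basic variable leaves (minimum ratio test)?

w2

Column b entries and ratios — w1: 20/2 = 10; w2: 5/2 = 5/2; w3: 10/2 = 5.
Smallest ratio is 5/2 in the row of w2, so w2 leaves.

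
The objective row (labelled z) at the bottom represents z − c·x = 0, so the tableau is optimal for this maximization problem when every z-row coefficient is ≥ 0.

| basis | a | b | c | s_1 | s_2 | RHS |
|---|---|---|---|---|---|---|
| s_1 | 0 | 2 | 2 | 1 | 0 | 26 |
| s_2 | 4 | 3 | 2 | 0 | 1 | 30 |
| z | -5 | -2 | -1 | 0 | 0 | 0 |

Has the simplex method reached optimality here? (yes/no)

The z-row has a negative entry -5 in column a, so it is not optimal.

no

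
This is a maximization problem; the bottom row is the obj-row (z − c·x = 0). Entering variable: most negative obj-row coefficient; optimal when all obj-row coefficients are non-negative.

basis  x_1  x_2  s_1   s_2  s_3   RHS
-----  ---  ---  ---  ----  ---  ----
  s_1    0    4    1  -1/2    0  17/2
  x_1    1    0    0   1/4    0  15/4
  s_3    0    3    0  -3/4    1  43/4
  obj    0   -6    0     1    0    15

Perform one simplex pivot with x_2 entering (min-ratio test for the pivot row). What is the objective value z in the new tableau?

111/4

Ratio test on column x_2 — row 1: (17/2)/4 = 17/8; row 2: entry 0 ≤ 0; row 3: (43/4)/3 = 43/12. Minimum is 17/8 at row 1 (s_1 leaves); pivot element 4.
Pivot on row 1; the obj-row RHS becomes 15 − (-6)·(17/8) = 111/4.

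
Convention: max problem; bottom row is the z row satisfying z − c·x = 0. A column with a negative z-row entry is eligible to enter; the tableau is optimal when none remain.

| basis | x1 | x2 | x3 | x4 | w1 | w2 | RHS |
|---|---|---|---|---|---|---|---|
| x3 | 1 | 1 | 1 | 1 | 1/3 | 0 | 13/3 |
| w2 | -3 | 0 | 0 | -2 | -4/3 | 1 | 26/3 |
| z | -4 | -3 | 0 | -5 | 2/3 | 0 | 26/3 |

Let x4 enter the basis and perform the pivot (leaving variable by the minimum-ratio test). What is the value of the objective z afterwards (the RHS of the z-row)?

Ratio test on column x4 — row 1: (13/3)/1 = 13/3; row 2: entry -2 ≤ 0. Minimum is 13/3 at row 1 (x3 leaves); pivot element 1.
Pivot on row 1; the z-row RHS becomes 26/3 − (-5)·(13/3) = 91/3.

91/3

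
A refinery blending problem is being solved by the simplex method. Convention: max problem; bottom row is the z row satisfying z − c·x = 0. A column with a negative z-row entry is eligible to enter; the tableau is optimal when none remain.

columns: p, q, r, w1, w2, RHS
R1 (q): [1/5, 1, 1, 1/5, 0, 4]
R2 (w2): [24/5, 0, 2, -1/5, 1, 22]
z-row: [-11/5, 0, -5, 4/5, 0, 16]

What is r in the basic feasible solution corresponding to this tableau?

0

r is not in the basis, so in the current basic feasible solution r = 0.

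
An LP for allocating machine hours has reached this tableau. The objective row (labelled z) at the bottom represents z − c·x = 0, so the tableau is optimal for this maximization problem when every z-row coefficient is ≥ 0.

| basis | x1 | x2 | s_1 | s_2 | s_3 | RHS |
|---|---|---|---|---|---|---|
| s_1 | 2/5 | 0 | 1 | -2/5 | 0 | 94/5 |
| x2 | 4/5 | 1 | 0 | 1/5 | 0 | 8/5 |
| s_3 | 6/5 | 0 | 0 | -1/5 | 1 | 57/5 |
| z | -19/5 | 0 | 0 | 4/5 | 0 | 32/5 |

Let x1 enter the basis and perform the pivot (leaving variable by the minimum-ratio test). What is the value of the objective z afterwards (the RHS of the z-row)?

Ratio test on column x1 — row 1: (94/5)/(2/5) = 47; row 2: (8/5)/(4/5) = 2; row 3: (57/5)/(6/5) = 19/2. Minimum is 2 at row 2 (x2 leaves); pivot element 4/5.
Pivot on row 2; the z-row RHS becomes 32/5 − (-19/5)·2 = 14.

14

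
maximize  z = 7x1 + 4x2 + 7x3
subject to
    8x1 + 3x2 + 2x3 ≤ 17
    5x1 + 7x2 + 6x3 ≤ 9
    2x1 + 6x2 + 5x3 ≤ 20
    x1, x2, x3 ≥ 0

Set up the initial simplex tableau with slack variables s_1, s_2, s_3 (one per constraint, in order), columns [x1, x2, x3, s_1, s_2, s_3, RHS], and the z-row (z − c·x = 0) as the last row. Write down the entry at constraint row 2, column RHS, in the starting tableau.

The RHS of constraint 2 is b_2 = 9.

9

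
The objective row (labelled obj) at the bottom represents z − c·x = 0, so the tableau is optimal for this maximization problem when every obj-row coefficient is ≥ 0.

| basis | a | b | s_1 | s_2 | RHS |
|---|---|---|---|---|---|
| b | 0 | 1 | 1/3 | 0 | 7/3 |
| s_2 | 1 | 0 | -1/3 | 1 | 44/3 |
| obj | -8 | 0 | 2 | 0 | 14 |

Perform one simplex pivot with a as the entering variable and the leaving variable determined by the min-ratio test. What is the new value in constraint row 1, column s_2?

0

Ratio test on column a — row 1: entry 0 ≤ 0; row 2: (44/3)/1 = 44/3. Minimum is 44/3 at row 2 (s_2 leaves); pivot element 1.
Divide row 2 by 1; eliminate column a from the other rows.
Row 1 update in column s_2: 0 − 0·1 = 0.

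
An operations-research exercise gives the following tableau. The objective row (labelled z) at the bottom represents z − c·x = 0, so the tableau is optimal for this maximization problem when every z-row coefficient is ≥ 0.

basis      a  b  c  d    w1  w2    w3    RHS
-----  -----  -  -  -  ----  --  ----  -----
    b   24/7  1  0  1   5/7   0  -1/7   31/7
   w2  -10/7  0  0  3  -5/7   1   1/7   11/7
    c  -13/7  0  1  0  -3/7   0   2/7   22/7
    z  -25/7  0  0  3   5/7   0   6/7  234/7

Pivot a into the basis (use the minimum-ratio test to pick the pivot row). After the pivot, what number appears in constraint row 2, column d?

Ratio test on column a — row 1: (31/7)/(24/7) = 31/24; row 2: entry -10/7 ≤ 0; row 3: entry -13/7 ≤ 0. Minimum is 31/24 at row 1 (b leaves); pivot element 24/7.
Divide row 1 by 24/7; eliminate column a from the other rows.
Row 2 update in column d: 3 − (-10/7)·(7/24) = 41/12.

41/12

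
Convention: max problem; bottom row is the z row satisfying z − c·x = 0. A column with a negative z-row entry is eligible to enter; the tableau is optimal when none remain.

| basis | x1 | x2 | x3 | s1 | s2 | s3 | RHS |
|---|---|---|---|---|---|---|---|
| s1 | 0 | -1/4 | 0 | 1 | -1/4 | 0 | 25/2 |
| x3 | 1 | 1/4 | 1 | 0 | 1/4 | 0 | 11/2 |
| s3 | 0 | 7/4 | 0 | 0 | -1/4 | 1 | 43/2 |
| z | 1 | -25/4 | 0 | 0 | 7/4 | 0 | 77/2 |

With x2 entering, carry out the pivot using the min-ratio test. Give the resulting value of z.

Ratio test on column x2 — row 1: entry -1/4 ≤ 0; row 2: (11/2)/(1/4) = 22; row 3: (43/2)/(7/4) = 86/7. Minimum is 86/7 at row 3 (s3 leaves); pivot element 7/4.
Pivot on row 3; the z-row RHS becomes 77/2 − (-25/4)·(86/7) = 807/7.

807/7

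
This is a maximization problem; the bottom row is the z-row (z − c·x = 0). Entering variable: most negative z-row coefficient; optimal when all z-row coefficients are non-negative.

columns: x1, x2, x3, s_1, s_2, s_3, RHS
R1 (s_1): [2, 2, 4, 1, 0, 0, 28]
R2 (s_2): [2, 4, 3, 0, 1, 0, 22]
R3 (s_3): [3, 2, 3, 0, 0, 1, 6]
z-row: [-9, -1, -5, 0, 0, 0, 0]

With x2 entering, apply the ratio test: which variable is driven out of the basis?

Column x2 entries and ratios — s_1: 28/2 = 14; s_2: 22/4 = 11/2; s_3: 6/2 = 3.
Smallest ratio is 3 in the row of s_3, so s_3 leaves.

s_3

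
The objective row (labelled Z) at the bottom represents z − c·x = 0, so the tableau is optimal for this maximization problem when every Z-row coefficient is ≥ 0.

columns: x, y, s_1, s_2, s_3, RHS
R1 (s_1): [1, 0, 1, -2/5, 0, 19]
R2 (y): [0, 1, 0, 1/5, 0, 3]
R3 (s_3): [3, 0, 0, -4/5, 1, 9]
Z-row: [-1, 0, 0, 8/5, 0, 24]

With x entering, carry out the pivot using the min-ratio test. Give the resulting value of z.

27

Ratio test on column x — row 1: 19/1 = 19; row 2: entry 0 ≤ 0; row 3: 9/3 = 3. Minimum is 3 at row 3 (s_3 leaves); pivot element 3.
Pivot on row 3; the Z-row RHS becomes 24 − (-1)·3 = 27.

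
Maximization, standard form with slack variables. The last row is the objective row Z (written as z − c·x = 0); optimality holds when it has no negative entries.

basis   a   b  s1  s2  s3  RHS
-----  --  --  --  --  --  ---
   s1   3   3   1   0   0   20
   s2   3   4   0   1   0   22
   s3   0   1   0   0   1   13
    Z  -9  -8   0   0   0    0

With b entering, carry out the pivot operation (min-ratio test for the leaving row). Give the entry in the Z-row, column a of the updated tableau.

Ratio test on column b — row 1: 20/3 = 20/3; row 2: 22/4 = 11/2; row 3: 13/1 = 13. Minimum is 11/2 at row 2 (s2 leaves); pivot element 4.
Divide row 2 by 4; eliminate column b from the other rows.
Z-row update in column a: -9 − (-8)·(3/4) = -3.

-3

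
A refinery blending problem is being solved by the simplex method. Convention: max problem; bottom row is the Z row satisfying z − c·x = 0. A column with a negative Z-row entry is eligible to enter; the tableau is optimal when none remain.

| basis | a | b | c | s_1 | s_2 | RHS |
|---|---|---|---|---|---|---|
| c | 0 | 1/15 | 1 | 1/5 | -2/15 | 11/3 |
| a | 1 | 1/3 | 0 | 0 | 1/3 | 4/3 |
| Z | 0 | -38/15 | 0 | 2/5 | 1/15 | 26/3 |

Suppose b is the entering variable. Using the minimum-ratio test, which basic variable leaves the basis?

Column b entries and ratios — c: (11/3)/(1/15) = 55; a: (4/3)/(1/3) = 4.
Smallest ratio is 4 in the row of a, so a leaves.

a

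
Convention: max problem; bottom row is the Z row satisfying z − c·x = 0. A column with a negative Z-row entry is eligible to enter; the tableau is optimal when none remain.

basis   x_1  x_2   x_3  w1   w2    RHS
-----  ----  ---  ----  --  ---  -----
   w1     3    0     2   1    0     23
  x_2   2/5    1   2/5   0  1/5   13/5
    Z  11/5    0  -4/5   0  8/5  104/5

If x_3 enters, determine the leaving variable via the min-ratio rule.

Column x_3 entries and ratios — w1: 23/2 = 23/2; x_2: (13/5)/(2/5) = 13/2.
Smallest ratio is 13/2 in the row of x_2, so x_2 leaves.

x_2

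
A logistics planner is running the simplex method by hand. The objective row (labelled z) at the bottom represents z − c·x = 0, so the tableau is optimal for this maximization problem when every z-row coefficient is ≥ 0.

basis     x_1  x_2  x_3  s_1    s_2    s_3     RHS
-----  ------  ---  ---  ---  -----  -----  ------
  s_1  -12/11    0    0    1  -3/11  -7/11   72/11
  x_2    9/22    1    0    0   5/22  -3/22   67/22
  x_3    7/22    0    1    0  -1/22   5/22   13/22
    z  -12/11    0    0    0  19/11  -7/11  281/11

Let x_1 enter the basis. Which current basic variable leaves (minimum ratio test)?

x_3

Column x_1 entries and ratios — s_1: -12/11 ≤ 0, skip; x_2: (67/22)/(9/22) = 67/9; x_3: (13/22)/(7/22) = 13/7.
Smallest ratio is 13/7 in the row of x_3, so x_3 leaves.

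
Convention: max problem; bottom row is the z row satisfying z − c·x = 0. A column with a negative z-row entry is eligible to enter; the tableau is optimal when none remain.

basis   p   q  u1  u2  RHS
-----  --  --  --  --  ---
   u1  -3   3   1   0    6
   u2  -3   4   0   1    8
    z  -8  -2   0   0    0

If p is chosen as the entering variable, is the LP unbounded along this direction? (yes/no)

Every constraint-row entry in column p is ≤ 0, so increasing p is unbounded.

yes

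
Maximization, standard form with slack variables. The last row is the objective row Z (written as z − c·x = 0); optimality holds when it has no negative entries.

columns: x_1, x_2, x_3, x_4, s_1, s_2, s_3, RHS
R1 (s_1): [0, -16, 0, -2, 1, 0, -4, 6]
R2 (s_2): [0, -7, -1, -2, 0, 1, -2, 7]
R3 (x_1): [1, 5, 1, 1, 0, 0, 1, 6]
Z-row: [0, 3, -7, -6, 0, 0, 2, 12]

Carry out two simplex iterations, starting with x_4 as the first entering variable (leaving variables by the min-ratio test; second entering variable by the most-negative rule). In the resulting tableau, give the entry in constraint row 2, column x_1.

Ratio test on column x_4 — row 1: entry -2 ≤ 0; row 2: entry -2 ≤ 0; row 3: 6/1 = 6. Minimum is 6 at row 3 (x_1 leaves); pivot element 1.
Divide row 3 by 1; eliminate column x_4 from the other rows.
Second iteration: most negative Z-row entry is -1 in column x_3, so x_3 enters.
Ratio test on column x_3 — row 1: 18/2 = 9; row 2: 19/1 = 19; row 3: 6/1 = 6. Minimum is 6 at row 3 (x_4 leaves); pivot element 1.
Divide row 3 by 1; eliminate column x_3 from the other rows.
After both pivots, the entry at constraint row 2, column x_1 is 1.

1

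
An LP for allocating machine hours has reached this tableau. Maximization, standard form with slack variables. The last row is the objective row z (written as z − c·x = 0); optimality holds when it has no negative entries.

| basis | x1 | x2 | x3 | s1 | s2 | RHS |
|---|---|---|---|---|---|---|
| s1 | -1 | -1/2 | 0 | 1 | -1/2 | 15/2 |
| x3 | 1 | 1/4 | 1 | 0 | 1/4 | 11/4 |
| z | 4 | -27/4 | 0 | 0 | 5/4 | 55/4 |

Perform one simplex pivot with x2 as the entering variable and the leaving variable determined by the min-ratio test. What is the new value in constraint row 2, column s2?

Ratio test on column x2 — row 1: entry -1/2 ≤ 0; row 2: (11/4)/(1/4) = 11. Minimum is 11 at row 2 (x3 leaves); pivot element 1/4.
Divide row 2 by 1/4; eliminate column x2 from the other rows.
In the new row 2, the s2 entry is the old entry divided by the pivot: (1/4)/(1/4) = 1.

1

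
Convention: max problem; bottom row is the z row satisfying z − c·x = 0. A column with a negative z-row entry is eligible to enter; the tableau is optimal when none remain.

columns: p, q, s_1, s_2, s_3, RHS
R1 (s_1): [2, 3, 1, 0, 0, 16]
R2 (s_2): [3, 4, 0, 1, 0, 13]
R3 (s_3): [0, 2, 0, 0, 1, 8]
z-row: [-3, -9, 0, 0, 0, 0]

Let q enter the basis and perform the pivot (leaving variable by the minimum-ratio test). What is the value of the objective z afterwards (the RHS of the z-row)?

Ratio test on column q — row 1: 16/3 = 16/3; row 2: 13/4 = 13/4; row 3: 8/2 = 4. Minimum is 13/4 at row 2 (s_2 leaves); pivot element 4.
Pivot on row 2; the z-row RHS becomes 0 − (-9)·(13/4) = 117/4.

117/4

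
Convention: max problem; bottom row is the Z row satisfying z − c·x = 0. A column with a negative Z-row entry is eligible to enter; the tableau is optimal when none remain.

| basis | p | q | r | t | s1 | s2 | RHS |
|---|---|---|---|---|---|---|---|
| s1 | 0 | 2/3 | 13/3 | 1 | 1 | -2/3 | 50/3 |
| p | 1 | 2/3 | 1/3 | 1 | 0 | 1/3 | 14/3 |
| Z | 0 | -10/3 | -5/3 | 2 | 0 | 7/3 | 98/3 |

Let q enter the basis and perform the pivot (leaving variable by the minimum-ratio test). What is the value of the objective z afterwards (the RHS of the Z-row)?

56

Ratio test on column q — row 1: (50/3)/(2/3) = 25; row 2: (14/3)/(2/3) = 7. Minimum is 7 at row 2 (p leaves); pivot element 2/3.
Pivot on row 2; the Z-row RHS becomes 98/3 − (-10/3)·7 = 56.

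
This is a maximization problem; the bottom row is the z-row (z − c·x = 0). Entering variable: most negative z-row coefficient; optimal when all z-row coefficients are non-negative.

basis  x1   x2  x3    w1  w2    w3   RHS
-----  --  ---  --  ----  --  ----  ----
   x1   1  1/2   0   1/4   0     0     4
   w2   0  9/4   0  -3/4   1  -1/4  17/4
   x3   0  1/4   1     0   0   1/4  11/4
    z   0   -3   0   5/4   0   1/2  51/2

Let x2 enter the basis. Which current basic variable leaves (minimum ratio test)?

Column x2 entries and ratios — x1: 4/(1/2) = 8; w2: (17/4)/(9/4) = 17/9; x3: (11/4)/(1/4) = 11.
Smallest ratio is 17/9 in the row of w2, so w2 leaves.

w2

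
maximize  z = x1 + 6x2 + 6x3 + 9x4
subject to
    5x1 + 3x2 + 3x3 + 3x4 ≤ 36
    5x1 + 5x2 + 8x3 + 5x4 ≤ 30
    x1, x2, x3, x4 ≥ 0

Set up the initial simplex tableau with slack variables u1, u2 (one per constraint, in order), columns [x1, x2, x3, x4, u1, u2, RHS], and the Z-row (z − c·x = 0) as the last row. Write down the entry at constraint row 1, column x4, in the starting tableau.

3

Constraint 1 has coefficient 3 on x4.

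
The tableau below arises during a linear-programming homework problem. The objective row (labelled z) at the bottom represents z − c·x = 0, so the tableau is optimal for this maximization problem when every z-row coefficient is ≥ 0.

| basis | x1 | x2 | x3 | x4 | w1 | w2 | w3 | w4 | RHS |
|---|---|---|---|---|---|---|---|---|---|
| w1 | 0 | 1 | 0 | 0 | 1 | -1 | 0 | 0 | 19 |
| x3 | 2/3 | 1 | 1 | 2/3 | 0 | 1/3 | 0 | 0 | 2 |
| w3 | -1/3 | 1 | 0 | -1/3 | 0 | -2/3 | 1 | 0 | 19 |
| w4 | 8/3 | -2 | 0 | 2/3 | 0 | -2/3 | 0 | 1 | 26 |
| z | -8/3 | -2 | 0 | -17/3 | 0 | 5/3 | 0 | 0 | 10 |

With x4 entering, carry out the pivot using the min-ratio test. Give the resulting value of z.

27

Ratio test on column x4 — row 1: entry 0 ≤ 0; row 2: 2/(2/3) = 3; row 3: entry -1/3 ≤ 0; row 4: 26/(2/3) = 39. Minimum is 3 at row 2 (x3 leaves); pivot element 2/3.
Pivot on row 2; the z-row RHS becomes 10 − (-17/3)·3 = 27.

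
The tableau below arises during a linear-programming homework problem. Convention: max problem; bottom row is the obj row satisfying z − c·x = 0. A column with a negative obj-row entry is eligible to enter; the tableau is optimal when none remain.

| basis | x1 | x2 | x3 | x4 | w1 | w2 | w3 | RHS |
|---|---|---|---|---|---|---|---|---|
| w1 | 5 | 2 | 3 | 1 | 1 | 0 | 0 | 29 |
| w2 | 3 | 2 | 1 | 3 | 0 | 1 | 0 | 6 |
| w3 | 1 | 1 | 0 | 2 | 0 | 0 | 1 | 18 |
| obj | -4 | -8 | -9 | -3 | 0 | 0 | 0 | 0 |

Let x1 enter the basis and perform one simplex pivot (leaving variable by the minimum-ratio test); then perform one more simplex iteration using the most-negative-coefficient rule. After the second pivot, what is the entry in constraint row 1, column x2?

Ratio test on column x1 — row 1: 29/5 = 29/5; row 2: 6/3 = 2; row 3: 18/1 = 18. Minimum is 2 at row 2 (w2 leaves); pivot element 3.
Divide row 2 by 3; eliminate column x1 from the other rows.
Second iteration: most negative obj-row entry is -23/3 in column x3, so x3 enters.
Ratio test on column x3 — row 1: 19/(4/3) = 57/4; row 2: 2/(1/3) = 6; row 3: entry -1/3 ≤ 0. Minimum is 6 at row 2 (x1 leaves); pivot element 1/3.
Divide row 2 by 1/3; eliminate column x3 from the other rows.
After both pivots, the entry at constraint row 1, column x2 is -4.

-4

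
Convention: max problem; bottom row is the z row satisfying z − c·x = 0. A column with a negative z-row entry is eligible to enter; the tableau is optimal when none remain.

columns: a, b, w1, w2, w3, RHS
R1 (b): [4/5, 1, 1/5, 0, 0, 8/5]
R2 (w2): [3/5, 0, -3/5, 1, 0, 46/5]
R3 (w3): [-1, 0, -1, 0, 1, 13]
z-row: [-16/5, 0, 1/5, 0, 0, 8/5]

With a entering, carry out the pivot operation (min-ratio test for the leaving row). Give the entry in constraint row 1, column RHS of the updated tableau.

Ratio test on column a — row 1: (8/5)/(4/5) = 2; row 2: (46/5)/(3/5) = 46/3; row 3: entry -1 ≤ 0. Minimum is 2 at row 1 (b leaves); pivot element 4/5.
Divide row 1 by 4/5; eliminate column a from the other rows.
In the new row 1, the RHS entry is the old entry divided by the pivot: (8/5)/(4/5) = 2.

2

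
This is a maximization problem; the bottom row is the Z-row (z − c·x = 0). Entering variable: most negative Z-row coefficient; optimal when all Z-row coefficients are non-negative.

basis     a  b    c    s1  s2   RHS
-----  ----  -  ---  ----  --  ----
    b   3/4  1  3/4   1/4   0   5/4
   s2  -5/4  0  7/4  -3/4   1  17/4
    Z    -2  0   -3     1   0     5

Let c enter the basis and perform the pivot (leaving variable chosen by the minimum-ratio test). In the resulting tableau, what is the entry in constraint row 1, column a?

Ratio test on column c — row 1: (5/4)/(3/4) = 5/3; row 2: (17/4)/(7/4) = 17/7. Minimum is 5/3 at row 1 (b leaves); pivot element 3/4.
Divide row 1 by 3/4; eliminate column c from the other rows.
In the new row 1, the a entry is the old entry divided by the pivot: (3/4)/(3/4) = 1.

1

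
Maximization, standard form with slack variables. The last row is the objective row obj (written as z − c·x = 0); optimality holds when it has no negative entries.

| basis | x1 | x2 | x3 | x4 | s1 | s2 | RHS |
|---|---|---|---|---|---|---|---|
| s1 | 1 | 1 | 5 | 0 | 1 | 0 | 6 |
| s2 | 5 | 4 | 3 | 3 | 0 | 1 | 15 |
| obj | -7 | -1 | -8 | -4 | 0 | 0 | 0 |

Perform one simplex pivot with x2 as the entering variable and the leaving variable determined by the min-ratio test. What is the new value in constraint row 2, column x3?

Ratio test on column x2 — row 1: 6/1 = 6; row 2: 15/4 = 15/4. Minimum is 15/4 at row 2 (s2 leaves); pivot element 4.
Divide row 2 by 4; eliminate column x2 from the other rows.
In the new row 2, the x3 entry is the old entry divided by the pivot: 3/4 = 3/4.

3/4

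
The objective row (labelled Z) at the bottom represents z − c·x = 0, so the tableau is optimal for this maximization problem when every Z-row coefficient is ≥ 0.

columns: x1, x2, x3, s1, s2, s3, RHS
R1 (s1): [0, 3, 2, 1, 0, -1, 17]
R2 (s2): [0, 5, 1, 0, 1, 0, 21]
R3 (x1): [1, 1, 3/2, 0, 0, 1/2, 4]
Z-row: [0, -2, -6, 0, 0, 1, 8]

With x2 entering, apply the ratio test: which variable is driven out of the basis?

Column x2 entries and ratios — s1: 17/3 = 17/3; s2: 21/5 = 21/5; x1: 4/1 = 4.
Smallest ratio is 4 in the row of x1, so x1 leaves.

x1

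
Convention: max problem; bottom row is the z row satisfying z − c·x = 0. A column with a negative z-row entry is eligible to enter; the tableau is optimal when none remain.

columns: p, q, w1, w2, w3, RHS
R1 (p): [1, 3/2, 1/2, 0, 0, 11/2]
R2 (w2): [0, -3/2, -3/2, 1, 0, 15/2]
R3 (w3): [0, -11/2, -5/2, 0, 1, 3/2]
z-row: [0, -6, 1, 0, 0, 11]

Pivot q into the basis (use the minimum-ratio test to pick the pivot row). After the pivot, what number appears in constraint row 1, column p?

2/3

Ratio test on column q — row 1: (11/2)/(3/2) = 11/3; row 2: entry -3/2 ≤ 0; row 3: entry -11/2 ≤ 0. Minimum is 11/3 at row 1 (p leaves); pivot element 3/2.
Divide row 1 by 3/2; eliminate column q from the other rows.
In the new row 1, the p entry is the old entry divided by the pivot: 1/(3/2) = 2/3.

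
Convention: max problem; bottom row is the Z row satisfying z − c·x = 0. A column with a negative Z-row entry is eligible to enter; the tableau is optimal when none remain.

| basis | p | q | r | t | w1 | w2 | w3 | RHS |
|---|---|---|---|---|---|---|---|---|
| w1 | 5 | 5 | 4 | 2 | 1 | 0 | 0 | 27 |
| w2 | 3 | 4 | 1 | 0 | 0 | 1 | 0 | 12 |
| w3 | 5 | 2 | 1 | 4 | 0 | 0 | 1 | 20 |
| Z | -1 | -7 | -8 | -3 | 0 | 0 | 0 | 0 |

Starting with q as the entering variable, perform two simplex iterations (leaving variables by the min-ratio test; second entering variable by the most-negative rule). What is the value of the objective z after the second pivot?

Ratio test on column q — row 1: 27/5 = 27/5; row 2: 12/4 = 3; row 3: 20/2 = 10. Minimum is 3 at row 2 (w2 leaves); pivot element 4.
Pivot on row 2; the Z-row RHS becomes 0 − (-7)·3 = 21.
Next entering variable (most negative Z-row entry -25/4): r.
Ratio test on column r — row 1: 12/(11/4) = 48/11; row 2: 3/(1/4) = 12; row 3: 14/(1/2) = 28. Minimum is 48/11 at row 1 (w1 leaves); pivot element 11/4.
After the second pivot the Z-row RHS is 21 − (-25/4)·(48/11) = 531/11.

531/11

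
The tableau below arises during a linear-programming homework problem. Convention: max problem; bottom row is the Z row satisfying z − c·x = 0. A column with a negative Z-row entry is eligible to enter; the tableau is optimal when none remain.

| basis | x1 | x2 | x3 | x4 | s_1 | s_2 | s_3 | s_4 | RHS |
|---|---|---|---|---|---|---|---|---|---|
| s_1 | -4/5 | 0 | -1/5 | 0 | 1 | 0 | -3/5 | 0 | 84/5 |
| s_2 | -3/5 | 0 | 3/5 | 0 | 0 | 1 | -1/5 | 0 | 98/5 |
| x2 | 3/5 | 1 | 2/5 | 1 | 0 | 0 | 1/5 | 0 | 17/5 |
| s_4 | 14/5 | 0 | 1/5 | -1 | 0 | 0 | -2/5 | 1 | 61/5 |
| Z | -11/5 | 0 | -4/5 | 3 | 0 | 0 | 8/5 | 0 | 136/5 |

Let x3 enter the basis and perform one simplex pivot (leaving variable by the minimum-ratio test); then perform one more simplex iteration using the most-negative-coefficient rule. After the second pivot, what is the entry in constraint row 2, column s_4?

3/5

Ratio test on column x3 — row 1: entry -1/5 ≤ 0; row 2: (98/5)/(3/5) = 98/3; row 3: (17/5)/(2/5) = 17/2; row 4: (61/5)/(1/5) = 61. Minimum is 17/2 at row 3 (x2 leaves); pivot element 2/5.
Divide row 3 by 2/5; eliminate column x3 from the other rows.
Second iteration: most negative Z-row entry is -1 in column x1, so x1 enters.
Ratio test on column x1 — row 1: entry -1/2 ≤ 0; row 2: entry -3/2 ≤ 0; row 3: (17/2)/(3/2) = 17/3; row 4: (21/2)/(5/2) = 21/5. Minimum is 21/5 at row 4 (s_4 leaves); pivot element 5/2.
Divide row 4 by 5/2; eliminate column x1 from the other rows.
After both pivots, the entry at constraint row 2, column s_4 is 3/5.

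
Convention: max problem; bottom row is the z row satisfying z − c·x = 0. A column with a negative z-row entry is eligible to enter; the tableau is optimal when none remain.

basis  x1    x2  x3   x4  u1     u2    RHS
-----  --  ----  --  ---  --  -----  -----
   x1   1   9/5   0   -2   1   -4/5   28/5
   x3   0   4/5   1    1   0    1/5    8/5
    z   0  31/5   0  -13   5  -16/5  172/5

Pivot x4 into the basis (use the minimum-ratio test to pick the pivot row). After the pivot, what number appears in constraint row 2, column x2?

Ratio test on column x4 — row 1: entry -2 ≤ 0; row 2: (8/5)/1 = 8/5. Minimum is 8/5 at row 2 (x3 leaves); pivot element 1.
Divide row 2 by 1; eliminate column x4 from the other rows.
In the new row 2, the x2 entry is the old entry divided by the pivot: (4/5)/1 = 4/5.

4/5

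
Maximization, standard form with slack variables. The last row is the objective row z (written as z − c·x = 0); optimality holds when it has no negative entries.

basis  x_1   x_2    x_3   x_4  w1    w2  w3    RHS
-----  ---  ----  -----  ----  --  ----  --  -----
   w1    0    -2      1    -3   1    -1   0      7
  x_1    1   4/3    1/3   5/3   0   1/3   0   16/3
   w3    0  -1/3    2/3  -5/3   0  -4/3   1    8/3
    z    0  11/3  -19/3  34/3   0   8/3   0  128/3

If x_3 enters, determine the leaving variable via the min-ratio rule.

Column x_3 entries and ratios — w1: 7/1 = 7; x_1: (16/3)/(1/3) = 16; w3: (8/3)/(2/3) = 4.
Smallest ratio is 4 in the row of w3, so w3 leaves.

w3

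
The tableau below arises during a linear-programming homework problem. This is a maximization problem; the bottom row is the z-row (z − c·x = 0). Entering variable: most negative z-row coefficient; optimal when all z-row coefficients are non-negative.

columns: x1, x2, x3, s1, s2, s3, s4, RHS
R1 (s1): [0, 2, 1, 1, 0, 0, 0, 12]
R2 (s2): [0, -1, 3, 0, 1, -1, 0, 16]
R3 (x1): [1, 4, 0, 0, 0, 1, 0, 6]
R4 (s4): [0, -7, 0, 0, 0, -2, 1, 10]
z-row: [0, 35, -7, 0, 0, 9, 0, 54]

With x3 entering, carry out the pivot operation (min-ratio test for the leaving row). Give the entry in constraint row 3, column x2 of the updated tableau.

Ratio test on column x3 — row 1: 12/1 = 12; row 2: 16/3 = 16/3; row 3: entry 0 ≤ 0; row 4: entry 0 ≤ 0. Minimum is 16/3 at row 2 (s2 leaves); pivot element 3.
Divide row 2 by 3; eliminate column x3 from the other rows.
Row 3 update in column x2: 4 − 0·(-1/3) = 4.

4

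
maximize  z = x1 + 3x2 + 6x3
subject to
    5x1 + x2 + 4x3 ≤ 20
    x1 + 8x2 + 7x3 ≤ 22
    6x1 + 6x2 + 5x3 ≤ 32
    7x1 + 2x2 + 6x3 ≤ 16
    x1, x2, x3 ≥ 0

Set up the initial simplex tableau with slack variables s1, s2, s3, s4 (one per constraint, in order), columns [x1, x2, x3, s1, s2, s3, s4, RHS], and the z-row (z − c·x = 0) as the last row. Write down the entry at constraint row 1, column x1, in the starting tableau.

5

Constraint 1 has coefficient 5 on x1.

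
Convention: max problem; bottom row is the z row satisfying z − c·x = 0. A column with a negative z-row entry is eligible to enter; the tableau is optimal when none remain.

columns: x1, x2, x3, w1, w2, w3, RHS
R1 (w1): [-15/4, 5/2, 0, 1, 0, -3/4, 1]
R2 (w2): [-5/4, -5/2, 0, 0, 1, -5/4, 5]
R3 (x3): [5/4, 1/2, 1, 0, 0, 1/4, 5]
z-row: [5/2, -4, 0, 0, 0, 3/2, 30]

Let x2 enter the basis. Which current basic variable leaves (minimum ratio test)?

w1

Column x2 entries and ratios — w1: 1/(5/2) = 2/5; w2: -5/2 ≤ 0, skip; x3: 5/(1/2) = 10.
Smallest ratio is 2/5 in the row of w1, so w1 leaves.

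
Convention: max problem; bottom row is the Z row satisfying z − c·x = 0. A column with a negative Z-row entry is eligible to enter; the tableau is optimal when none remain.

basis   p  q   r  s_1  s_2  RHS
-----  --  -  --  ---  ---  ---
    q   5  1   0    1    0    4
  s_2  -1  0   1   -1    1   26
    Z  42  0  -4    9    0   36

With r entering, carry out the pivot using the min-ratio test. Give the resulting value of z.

140

Ratio test on column r — row 1: entry 0 ≤ 0; row 2: 26/1 = 26. Minimum is 26 at row 2 (s_2 leaves); pivot element 1.
Pivot on row 2; the Z-row RHS becomes 36 − (-4)·26 = 140.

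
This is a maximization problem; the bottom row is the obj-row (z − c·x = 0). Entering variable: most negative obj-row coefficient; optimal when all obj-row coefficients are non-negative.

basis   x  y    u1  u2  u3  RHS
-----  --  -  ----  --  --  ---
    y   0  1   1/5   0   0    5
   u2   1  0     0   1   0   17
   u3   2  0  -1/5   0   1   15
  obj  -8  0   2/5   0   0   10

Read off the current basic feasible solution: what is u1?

0

u1 is not in the basis, so in the current basic feasible solution u1 = 0.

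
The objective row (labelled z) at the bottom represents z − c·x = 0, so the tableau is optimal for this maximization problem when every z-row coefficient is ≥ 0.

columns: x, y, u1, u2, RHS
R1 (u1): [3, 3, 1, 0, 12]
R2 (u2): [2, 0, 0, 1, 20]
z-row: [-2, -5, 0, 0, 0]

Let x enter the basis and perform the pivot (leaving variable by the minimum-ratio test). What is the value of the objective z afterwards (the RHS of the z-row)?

Ratio test on column x — row 1: 12/3 = 4; row 2: 20/2 = 10. Minimum is 4 at row 1 (u1 leaves); pivot element 3.
Pivot on row 1; the z-row RHS becomes 0 − (-2)·4 = 8.

8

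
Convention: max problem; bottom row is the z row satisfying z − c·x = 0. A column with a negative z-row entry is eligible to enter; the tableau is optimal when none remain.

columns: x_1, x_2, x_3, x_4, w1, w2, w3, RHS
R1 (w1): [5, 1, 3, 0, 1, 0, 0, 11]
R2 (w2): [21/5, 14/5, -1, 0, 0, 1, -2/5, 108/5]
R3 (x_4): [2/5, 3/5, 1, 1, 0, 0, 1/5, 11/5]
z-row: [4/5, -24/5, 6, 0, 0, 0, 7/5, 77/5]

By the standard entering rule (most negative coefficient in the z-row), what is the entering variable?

x_2

Negative z-row entries: x_2: -24/5.
The most negative is -24/5 in column x_2, so x_2 enters.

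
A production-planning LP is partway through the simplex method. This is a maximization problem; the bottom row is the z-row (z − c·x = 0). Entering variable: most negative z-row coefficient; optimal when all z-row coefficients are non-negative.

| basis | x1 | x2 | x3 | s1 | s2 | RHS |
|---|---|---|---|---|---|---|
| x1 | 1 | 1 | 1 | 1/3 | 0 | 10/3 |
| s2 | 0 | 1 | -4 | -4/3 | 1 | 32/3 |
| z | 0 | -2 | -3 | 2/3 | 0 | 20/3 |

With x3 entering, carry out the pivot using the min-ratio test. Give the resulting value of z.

Ratio test on column x3 — row 1: (10/3)/1 = 10/3; row 2: entry -4 ≤ 0. Minimum is 10/3 at row 1 (x1 leaves); pivot element 1.
Pivot on row 1; the z-row RHS becomes 20/3 − (-3)·(10/3) = 50/3.

50/3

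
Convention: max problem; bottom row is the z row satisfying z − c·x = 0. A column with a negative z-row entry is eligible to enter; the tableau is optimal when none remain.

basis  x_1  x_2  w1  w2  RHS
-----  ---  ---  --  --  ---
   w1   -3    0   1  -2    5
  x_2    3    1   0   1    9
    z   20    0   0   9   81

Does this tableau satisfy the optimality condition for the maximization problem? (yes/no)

Every z-row coefficient is ≥ 0, so the tableau is optimal.

yes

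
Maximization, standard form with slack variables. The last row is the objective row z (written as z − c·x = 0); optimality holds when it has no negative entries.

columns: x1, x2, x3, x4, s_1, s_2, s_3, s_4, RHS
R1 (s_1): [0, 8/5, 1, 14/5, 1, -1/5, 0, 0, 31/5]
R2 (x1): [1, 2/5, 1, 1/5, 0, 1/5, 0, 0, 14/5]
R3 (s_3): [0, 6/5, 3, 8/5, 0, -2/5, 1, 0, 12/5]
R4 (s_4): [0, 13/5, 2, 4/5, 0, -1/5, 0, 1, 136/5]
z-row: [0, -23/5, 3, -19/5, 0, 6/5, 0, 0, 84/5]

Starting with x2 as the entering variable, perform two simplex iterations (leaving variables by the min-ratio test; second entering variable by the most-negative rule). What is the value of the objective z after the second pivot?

Ratio test on column x2 — row 1: (31/5)/(8/5) = 31/8; row 2: (14/5)/(2/5) = 7; row 3: (12/5)/(6/5) = 2; row 4: (136/5)/(13/5) = 136/13. Minimum is 2 at row 3 (s_3 leaves); pivot element 6/5.
Pivot on row 3; the z-row RHS becomes 84/5 − (-23/5)·2 = 26.
Next entering variable (most negative z-row entry -1/3): s_2.
Ratio test on column s_2 — row 1: 3/(1/3) = 9; row 2: 2/(1/3) = 6; row 3: entry -1/3 ≤ 0; row 4: 22/(2/3) = 33. Minimum is 6 at row 2 (x1 leaves); pivot element 1/3.
After the second pivot the z-row RHS is 26 − (-1/3)·6 = 28.

28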